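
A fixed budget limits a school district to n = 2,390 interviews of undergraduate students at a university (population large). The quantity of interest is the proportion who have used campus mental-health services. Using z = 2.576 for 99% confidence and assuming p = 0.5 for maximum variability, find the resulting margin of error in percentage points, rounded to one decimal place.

SE(p̂) = √[p(1−p)/n] = √[0.2500/2390] = 0.01023.
E = z × SE = 2.576 × 0.01023 = 0.02635, or 2.6 percentage points.

2.6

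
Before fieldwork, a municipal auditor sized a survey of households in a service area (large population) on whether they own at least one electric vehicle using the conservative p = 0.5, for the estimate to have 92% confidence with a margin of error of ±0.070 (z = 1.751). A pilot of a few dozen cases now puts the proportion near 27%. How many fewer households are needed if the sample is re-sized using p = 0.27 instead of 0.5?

Conservative (p = 0.5): n = 1.751² × 0.25 / 0.070² ≈ 156.43 → 157.
Using p = 0.27: p(1−p) = 0.1971, so n = 1.751² × 0.1971 / 0.070² ≈ 123.33 → 124.
Reduction: 157 − 124 = 33.

33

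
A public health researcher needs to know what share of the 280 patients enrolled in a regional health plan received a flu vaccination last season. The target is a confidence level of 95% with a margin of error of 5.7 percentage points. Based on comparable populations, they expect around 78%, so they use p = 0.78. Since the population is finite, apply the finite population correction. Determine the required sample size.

For 95% confidence, z = 1.96.
Unadjusted: n₀ = 1.96² × 0.78 × 0.22 / 0.057² ≈ 202.90, so n₀ = 203.
Finite population correction with N = 280: n = n₀ / (1 + (n₀−1)/N) = 203 / (1 + 202/280) = 203 / 1.7214 ≈ 117.93.
Rounding up, n = 118.

118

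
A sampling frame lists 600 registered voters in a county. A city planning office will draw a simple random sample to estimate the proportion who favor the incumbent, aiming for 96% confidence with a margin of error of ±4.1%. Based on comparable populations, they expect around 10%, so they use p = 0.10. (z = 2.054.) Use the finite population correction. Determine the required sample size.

Unadjusted: n₀ = 2.054² × 0.10 × 0.90 / 0.041² ≈ 225.88, so n₀ = 226.
Finite population correction with N = 600: n = n₀ / (1 + (n₀−1)/N) = 226 / (1 + 225/600) = 226 / 1.3750 ≈ 164.36.
Rounding up, n = 165.

165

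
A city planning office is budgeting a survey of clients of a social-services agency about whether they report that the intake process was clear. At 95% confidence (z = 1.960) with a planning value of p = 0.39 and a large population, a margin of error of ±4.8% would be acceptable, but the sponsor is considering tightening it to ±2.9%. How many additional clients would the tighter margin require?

At ±4.8%: n = 1.960² × 0.2379 / 0.048² ≈ 396.67 → 397.
At ±2.9%: n = 1.960² × 0.2379 / 0.029² ≈ 1086.70 → 1087.
Additional respondents: 1087 − 397 = 690.

690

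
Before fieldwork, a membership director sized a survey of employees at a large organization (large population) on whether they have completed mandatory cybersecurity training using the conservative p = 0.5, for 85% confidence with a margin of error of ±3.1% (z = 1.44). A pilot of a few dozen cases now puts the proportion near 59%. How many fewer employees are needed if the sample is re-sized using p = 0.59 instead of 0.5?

18

Conservative (p = 0.5): n = 1.44² × 0.25 / 0.031² ≈ 539.44 → 540.
Using p = 0.59: p(1−p) = 0.2419, so n = 1.44² × 0.2419 / 0.031² ≈ 521.96 → 522.
Reduction: 540 − 522 = 18.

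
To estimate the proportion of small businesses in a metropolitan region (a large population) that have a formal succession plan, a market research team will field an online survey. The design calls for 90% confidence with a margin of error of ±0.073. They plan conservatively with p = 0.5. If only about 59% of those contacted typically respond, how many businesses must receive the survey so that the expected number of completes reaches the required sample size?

For 90% confidence, z = 1.645.
Completed interviews needed: n₀ = 1.645² × 0.2500 / 0.073² ≈ 126.95 → 127.
At a 59% response rate, contacts needed = 127 / 0.59 ≈ 215.25 → 216.

216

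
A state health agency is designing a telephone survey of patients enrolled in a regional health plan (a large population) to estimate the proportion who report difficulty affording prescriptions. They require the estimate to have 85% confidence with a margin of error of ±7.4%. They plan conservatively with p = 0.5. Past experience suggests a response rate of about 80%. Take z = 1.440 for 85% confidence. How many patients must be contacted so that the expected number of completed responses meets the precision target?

119

Completed interviews needed: n₀ = 1.440² × 0.2500 / 0.074² ≈ 94.67 → 95.
At an 80% response rate, contacts needed = 95 / 0.80 ≈ 118.75 → 119.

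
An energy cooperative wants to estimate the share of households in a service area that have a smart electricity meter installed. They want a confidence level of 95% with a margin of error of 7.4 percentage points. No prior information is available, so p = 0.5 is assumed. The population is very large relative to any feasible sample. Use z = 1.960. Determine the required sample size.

176

With p = 0.5, p(1−p) = 0.25.
n = z²·p(1−p)/E² = 1.960² × 0.2500 / 0.074² = 3.8416 × 0.2500 / 0.005476 ≈ 175.38.
Rounding up gives n = 176.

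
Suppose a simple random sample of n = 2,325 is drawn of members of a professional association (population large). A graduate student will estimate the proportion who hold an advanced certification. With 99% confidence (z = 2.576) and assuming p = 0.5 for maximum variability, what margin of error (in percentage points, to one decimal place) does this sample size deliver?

SE(p̂) = √[p(1−p)/n] = √[0.2500/2325] = 0.01037.
E = z × SE = 2.576 × 0.01037 = 0.02671, or 2.7 percentage points.

2.7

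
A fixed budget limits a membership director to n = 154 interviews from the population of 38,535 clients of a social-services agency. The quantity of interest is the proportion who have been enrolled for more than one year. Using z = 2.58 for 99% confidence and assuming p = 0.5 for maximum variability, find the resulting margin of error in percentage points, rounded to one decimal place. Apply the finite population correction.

Finite-population factor: (N−n)/(N−1) = (38535−154)/(38535−1) = 0.9960.
SE(p̂) = √[p(1−p)/n · (N−n)/(N−1)] = √[0.2500/154 × 0.9960] = 0.04021.
E = z × SE = 2.58 × 0.04021 = 0.10374 ≈ 10.4 percentage points.

10.4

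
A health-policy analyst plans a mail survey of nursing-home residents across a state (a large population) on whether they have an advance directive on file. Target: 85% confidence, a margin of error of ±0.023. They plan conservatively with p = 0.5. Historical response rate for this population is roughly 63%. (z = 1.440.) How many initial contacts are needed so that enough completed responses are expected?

Completed interviews needed: n₀ = 1.440² × 0.2500 / 0.023² ≈ 979.96 → 980.
At a 63% response rate, contacts needed = 980 / 0.63 ≈ 1555.56 → 1556.

1556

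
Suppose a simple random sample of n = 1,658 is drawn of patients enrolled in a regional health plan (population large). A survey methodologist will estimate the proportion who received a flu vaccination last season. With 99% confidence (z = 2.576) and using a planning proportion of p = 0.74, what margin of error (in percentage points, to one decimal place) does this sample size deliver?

2.8

SE(p̂) = √[p(1−p)/n] = √[0.1924/1658] = 0.01077.
E = z × SE = 2.576 × 0.01077 = 0.02775, or 2.8 percentage points.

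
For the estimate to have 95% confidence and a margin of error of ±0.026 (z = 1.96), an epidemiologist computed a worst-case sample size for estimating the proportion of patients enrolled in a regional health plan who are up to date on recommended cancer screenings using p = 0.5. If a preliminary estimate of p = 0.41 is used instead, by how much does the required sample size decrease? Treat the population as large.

46

Conservative (p = 0.5): n = 1.96² × 0.25 / 0.026² ≈ 1420.71 → 1421.
Using p = 0.41: p(1−p) = 0.2419, so n = 1.96² × 0.2419 / 0.026² ≈ 1374.68 → 1375.
Reduction: 1421 − 1375 = 46.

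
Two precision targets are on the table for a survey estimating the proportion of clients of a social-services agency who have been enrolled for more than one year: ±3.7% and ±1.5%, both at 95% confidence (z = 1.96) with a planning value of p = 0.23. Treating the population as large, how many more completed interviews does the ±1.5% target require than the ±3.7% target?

At ±3.7%: n = 1.96² × 0.1771 / 0.037² ≈ 496.97 → 497.
At ±1.5%: n = 1.96² × 0.1771 / 0.015² ≈ 3023.77 → 3024.
Additional respondents: 3024 − 497 = 2527.

2527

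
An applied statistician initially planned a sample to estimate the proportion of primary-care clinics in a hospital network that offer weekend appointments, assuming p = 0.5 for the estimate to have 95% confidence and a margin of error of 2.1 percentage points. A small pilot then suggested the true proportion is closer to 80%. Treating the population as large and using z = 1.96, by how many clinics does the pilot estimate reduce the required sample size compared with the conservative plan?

784

Conservative (p = 0.5): n = 1.96² × 0.25 / 0.021² ≈ 2177.78 → 2178.
Using p = 0.80: p(1−p) = 0.1600, so n = 1.96² × 0.1600 / 0.021² ≈ 1393.78 → 1394.
Reduction: 2178 − 1394 = 784.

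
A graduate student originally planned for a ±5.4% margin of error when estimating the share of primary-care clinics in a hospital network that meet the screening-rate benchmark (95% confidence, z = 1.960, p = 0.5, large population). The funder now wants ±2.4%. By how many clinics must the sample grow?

1338

At ±5.4%: n = 1.960² × 0.2500 / 0.054² ≈ 329.36 → 330.
At ±2.4%: n = 1.960² × 0.2500 / 0.024² ≈ 1667.36 → 1668.
Additional respondents: 1668 − 330 = 1338.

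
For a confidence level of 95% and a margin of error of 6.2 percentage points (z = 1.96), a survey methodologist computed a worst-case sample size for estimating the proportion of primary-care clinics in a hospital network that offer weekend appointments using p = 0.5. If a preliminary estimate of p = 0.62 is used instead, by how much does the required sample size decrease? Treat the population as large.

Conservative (p = 0.5): n = 1.96² × 0.25 / 0.062² ≈ 249.84 → 250.
Using p = 0.62: p(1−p) = 0.2356, so n = 1.96² × 0.2356 / 0.062² ≈ 235.45 → 236.
Reduction: 250 − 236 = 14.

14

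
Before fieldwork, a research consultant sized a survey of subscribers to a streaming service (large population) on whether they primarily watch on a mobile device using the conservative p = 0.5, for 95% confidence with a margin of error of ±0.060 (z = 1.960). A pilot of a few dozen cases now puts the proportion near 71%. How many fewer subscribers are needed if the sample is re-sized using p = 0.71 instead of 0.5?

Conservative (p = 0.5): n = 1.960² × 0.25 / 0.060² ≈ 266.78 → 267.
Using p = 0.71: p(1−p) = 0.2059, so n = 1.960² × 0.2059 / 0.060² ≈ 219.72 → 220.
Reduction: 267 − 220 = 47.

47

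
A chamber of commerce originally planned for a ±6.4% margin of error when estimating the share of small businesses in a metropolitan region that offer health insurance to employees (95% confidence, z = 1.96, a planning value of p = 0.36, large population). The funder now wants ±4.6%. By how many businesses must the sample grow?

202

At ±6.4%: n = 1.96² × 0.2304 / 0.064² ≈ 216.09 → 217.
At ±4.6%: n = 1.96² × 0.2304 / 0.046² ≈ 418.29 → 419.
Additional respondents: 419 − 217 = 202.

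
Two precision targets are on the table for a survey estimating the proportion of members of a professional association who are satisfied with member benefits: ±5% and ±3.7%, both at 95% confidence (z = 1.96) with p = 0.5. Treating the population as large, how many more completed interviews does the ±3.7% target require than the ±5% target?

317

At ±5%: n = 1.96² × 0.2500 / 0.050² ≈ 384.16 → 385.
At ±3.7%: n = 1.96² × 0.2500 / 0.037² ≈ 701.53 → 702.
Additional respondents: 702 − 385 = 317.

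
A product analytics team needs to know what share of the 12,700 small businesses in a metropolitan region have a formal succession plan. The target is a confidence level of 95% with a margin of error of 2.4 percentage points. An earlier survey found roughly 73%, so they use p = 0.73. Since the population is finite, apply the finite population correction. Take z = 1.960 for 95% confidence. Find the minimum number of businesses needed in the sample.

Unadjusted: n₀ = 1.960² × 0.73 × 0.27 / 0.024² ≈ 1314.55, so n₀ = 1315.
Finite population correction with N = 12,700: n = n₀ / (1 + (n₀−1)/N) = 1315 / (1 + 1314/12700) = 1315 / 1.1035 ≈ 1191.70.
Rounding up, n = 1192.

1192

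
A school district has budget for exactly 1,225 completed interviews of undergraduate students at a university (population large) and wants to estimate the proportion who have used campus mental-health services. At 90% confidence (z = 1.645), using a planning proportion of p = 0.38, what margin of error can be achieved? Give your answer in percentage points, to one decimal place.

2.3

SE(p̂) = √[p(1−p)/n] = √[0.2356/1225] = 0.01387.
E = z × SE = 1.645 × 0.01387 = 0.02281, or 2.3 percentage points.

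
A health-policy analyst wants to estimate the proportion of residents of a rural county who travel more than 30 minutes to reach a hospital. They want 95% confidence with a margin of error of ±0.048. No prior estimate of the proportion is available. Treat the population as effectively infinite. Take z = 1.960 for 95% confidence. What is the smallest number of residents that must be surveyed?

With no prior estimate, use p = 0.5, giving p(1−p) = 0.25.
n = z²·p(1−p)/E² = 1.960² × 0.2500 / 0.048² = 3.8416 × 0.2500 / 0.002304 ≈ 416.84.
Rounding up gives n = 417.

417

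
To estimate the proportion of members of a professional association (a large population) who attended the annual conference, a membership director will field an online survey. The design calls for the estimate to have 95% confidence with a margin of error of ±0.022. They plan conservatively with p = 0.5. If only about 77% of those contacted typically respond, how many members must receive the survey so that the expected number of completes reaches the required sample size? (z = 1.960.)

2578

Completed interviews needed: n₀ = 1.960² × 0.2500 / 0.022² ≈ 1984.30 → 1985.
At a 77% response rate, contacts needed = 1985 / 0.77 ≈ 2577.92 → 2578.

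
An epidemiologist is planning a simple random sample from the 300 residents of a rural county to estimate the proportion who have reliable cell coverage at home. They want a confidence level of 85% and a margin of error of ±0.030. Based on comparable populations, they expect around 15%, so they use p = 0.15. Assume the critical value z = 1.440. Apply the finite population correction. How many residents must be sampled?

149

Unadjusted: n₀ = 1.440² × 0.15 × 0.85 / 0.030² ≈ 293.76, so n₀ = 294.
Finite population correction with N = 300: n = n₀ / (1 + (n₀−1)/N) = 294 / (1 + 293/300) = 294 / 1.9767 ≈ 148.74.
Rounding up, n = 149.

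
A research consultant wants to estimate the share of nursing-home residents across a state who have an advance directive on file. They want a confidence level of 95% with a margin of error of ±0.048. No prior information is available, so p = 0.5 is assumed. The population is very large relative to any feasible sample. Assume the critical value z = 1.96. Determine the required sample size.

With p = 0.5, p(1−p) = 0.25.
n = z²·p(1−p)/E² = 1.96² × 0.2500 / 0.048² = 3.8416 × 0.2500 / 0.002304 ≈ 416.84.
Rounding up gives n = 417.

417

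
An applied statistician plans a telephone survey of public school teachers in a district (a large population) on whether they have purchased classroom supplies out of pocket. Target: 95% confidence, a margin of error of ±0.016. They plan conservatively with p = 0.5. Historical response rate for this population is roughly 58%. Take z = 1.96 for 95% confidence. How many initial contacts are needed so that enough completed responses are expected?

Completed interviews needed: n₀ = 1.96² × 0.2500 / 0.016² ≈ 3751.56 → 3752.
At a 58% response rate, contacts needed = 3752 / 0.58 ≈ 6468.97 → 6469.

6469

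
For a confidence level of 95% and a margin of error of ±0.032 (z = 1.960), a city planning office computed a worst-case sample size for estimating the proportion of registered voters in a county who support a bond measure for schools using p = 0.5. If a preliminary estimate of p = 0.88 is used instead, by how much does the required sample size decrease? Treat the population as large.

Conservative (p = 0.5): n = 1.960² × 0.25 / 0.032² ≈ 937.89 → 938.
Using p = 0.88: p(1−p) = 0.1056, so n = 1.960² × 0.1056 / 0.032² ≈ 396.16 → 397.
Reduction: 938 − 397 = 541.

541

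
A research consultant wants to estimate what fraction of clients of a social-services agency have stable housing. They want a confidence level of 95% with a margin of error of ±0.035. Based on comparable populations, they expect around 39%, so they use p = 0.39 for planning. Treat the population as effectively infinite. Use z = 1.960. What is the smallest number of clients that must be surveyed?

With p = 0.39, p(1−p) = 0.2379.
n = z²·p(1−p)/E² = 1.960² × 0.2379 / 0.035² = 3.8416 × 0.2379 / 0.001225 ≈ 746.05.
Rounding up gives n = 747.

747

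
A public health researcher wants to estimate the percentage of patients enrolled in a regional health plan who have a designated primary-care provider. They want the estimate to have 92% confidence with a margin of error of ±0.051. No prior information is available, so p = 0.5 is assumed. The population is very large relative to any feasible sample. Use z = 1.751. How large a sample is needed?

295

With p = 0.5, p(1−p) = 0.25.
n = z²·p(1−p)/E² = 1.751² × 0.2500 / 0.051² = 3.0660 × 0.2500 / 0.002601 ≈ 294.69.
Rounding up gives n = 295.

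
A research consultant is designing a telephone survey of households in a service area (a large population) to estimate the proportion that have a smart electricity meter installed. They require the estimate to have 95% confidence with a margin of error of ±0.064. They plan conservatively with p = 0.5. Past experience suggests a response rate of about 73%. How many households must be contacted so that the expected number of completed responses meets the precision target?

322

For 95% confidence, z = 1.960.
Completed interviews needed: n₀ = 1.960² × 0.2500 / 0.064² ≈ 234.47 → 235.
At a 73% response rate, contacts needed = 235 / 0.73 ≈ 321.92 → 322.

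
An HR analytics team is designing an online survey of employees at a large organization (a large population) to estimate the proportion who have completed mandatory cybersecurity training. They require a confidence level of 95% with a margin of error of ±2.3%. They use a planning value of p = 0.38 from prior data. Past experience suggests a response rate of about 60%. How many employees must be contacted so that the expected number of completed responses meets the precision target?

For 95% confidence, z = 1.96.
Completed interviews needed: n₀ = 1.96² × 0.2356 / 0.023² ≈ 1710.93 → 1711.
At a 60% response rate, contacts needed = 1711 / 0.60 ≈ 2851.67 → 2852.

2852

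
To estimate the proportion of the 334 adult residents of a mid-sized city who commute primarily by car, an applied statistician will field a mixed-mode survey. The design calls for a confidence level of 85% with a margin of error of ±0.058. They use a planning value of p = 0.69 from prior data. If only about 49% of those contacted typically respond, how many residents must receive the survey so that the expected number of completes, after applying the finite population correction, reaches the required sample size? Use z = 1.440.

Completed interviews needed (unadjusted): n₀ = 1.440² × 0.2139 / 0.058² ≈ 131.85 → 132.
FPC for N = 334: n = 132 / (1 + 131/334) = 132 / 1.3922 ≈ 94.81 → 95.
At a 49% response rate, contacts needed = 95 / 0.49 ≈ 193.88 → 194.

194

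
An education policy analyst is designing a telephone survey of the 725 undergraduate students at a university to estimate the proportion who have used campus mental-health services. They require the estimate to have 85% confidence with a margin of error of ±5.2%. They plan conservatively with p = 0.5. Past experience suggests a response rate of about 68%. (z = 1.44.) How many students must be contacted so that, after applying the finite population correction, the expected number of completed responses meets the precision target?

224

Completed interviews needed (unadjusted): n₀ = 1.44² × 0.2500 / 0.052² ≈ 191.72 → 192.
FPC for N = 725: n = 192 / (1 + 191/725) = 192 / 1.2634 ≈ 151.97 → 152.
At a 68% response rate, contacts needed = 152 / 0.68 ≈ 223.53 → 224.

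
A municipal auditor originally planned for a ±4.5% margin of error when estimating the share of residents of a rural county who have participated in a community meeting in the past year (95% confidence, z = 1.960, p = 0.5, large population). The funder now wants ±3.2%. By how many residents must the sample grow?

463

At ±4.5%: n = 1.960² × 0.2500 / 0.045² ≈ 474.27 → 475.
At ±3.2%: n = 1.960² × 0.2500 / 0.032² ≈ 937.89 → 938.
Additional respondents: 938 − 475 = 463.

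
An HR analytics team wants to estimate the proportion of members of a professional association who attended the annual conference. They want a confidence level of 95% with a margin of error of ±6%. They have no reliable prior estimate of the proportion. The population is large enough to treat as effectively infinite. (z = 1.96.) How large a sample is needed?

With no prior estimate, use p = 0.5, giving p(1−p) = 0.25.
n = z²·p(1−p)/E² = 1.96² × 0.2500 / 0.060² = 3.8416 × 0.2500 / 0.003600 ≈ 266.78.
Rounding up gives n = 267.

267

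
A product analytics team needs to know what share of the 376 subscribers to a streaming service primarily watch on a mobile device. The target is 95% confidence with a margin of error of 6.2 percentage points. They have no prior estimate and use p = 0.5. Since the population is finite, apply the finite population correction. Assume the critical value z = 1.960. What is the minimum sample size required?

Unadjusted: n₀ = 1.960² × 0.50 × 0.50 / 0.062² ≈ 249.84, so n₀ = 250.
Finite population correction with N = 376: n = n₀ / (1 + (n₀−1)/N) = 250 / (1 + 249/376) = 250 / 1.6622 ≈ 150.40.
Rounding up, n = 151.

151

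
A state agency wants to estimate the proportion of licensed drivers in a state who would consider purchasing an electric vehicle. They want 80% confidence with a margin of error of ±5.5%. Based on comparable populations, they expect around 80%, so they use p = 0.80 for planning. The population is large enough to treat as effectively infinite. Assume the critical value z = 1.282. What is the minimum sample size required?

87

With p = 0.80, p(1−p) = 0.1600.
n = z²·p(1−p)/E² = 1.282² × 0.1600 / 0.055² = 1.6435 × 0.1600 / 0.003025 ≈ 86.93.
Rounding up gives n = 87.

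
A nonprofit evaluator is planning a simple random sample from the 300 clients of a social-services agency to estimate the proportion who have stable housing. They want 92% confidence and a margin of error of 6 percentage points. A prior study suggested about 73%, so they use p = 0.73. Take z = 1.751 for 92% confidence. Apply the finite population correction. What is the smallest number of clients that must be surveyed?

Unadjusted: n₀ = 1.751² × 0.73 × 0.27 / 0.060² ≈ 167.86, so n₀ = 168.
Finite population correction with N = 300: n = n₀ / (1 + (n₀−1)/N) = 168 / (1 + 167/300) = 168 / 1.5567 ≈ 107.92.
Rounding up, n = 108.

108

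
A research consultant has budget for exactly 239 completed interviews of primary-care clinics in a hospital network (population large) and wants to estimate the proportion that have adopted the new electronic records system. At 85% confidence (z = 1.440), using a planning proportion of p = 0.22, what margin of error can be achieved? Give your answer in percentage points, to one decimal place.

3.9

SE(p̂) = √[p(1−p)/n] = √[0.1716/239] = 0.02680.
E = z × SE = 1.440 × 0.02680 = 0.03859, or 3.9 percentage points.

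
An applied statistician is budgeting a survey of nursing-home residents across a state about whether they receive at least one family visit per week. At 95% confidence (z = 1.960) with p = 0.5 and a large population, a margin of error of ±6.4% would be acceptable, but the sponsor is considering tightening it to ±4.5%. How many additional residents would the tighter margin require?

At ±6.4%: n = 1.960² × 0.2500 / 0.064² ≈ 234.47 → 235.
At ±4.5%: n = 1.960² × 0.2500 / 0.045² ≈ 474.27 → 475.
Additional respondents: 475 − 235 = 240.

240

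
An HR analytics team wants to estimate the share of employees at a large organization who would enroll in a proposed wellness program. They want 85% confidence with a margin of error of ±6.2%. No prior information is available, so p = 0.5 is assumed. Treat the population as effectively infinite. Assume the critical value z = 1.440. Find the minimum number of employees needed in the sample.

With p = 0.5, p(1−p) = 0.25.
n = z²·p(1−p)/E² = 1.440² × 0.2500 / 0.062² = 2.0736 × 0.2500 / 0.003844 ≈ 134.86.
Rounding up gives n = 135.

135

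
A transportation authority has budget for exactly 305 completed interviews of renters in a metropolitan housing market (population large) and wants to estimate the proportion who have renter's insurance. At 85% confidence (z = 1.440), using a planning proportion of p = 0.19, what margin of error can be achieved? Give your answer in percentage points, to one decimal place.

3.2

SE(p̂) = √[p(1−p)/n] = √[0.1539/305] = 0.02246.
E = z × SE = 1.440 × 0.02246 = 0.03235, or 3.2 percentage points.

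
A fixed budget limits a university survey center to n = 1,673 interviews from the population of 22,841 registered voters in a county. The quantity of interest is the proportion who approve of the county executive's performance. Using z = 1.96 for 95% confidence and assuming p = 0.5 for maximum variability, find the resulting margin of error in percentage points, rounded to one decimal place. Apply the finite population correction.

Finite-population factor: (N−n)/(N−1) = (22841−1673)/(22841−1) = 0.9268.
SE(p̂) = √[p(1−p)/n · (N−n)/(N−1)] = √[0.2500/1673 × 0.9268] = 0.01177.
E = z × SE = 1.96 × 0.01177 = 0.02307 ≈ 2.3 percentage points.

2.3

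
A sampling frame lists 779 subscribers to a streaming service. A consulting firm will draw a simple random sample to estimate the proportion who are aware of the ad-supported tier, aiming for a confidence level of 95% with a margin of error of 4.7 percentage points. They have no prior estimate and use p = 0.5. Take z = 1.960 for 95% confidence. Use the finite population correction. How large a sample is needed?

280

Unadjusted: n₀ = 1.960² × 0.50 × 0.50 / 0.047² ≈ 434.77, so n₀ = 435.
Finite population correction with N = 779: n = n₀ / (1 + (n₀−1)/N) = 435 / (1 + 434/779) = 435 / 1.5571 ≈ 279.36.
Rounding up, n = 280.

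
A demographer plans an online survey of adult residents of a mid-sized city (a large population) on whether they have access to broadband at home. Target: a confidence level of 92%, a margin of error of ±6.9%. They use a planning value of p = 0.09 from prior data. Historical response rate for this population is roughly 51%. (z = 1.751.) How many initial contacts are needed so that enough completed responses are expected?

104

Completed interviews needed: n₀ = 1.751² × 0.0819 / 0.069² ≈ 52.74 → 53.
At a 51% response rate, contacts needed = 53 / 0.51 ≈ 103.92 → 104.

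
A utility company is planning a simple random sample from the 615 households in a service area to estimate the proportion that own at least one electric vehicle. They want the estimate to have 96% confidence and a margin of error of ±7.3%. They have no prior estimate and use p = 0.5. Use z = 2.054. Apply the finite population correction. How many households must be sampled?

Unadjusted: n₀ = 2.054² × 0.50 × 0.50 / 0.073² ≈ 197.92, so n₀ = 198.
Finite population correction with N = 615: n = n₀ / (1 + (n₀−1)/N) = 198 / (1 + 197/615) = 198 / 1.3203 ≈ 149.96.
Rounding up, n = 150.

150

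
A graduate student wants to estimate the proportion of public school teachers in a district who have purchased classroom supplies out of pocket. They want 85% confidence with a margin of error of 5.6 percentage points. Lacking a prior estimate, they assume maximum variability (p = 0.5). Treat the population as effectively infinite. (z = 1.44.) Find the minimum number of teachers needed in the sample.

166

With p = 0.5, p(1−p) = 0.25.
n = z²·p(1−p)/E² = 1.44² × 0.2500 / 0.056² = 2.0736 × 0.2500 / 0.003136 ≈ 165.31.
Rounding up gives n = 166.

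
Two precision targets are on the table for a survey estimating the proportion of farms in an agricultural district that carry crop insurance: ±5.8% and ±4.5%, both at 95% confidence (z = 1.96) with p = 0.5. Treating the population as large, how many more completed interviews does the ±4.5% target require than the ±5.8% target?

189

At ±5.8%: n = 1.96² × 0.2500 / 0.058² ≈ 285.49 → 286.
At ±4.5%: n = 1.96² × 0.2500 / 0.045² ≈ 474.27 → 475.
Additional respondents: 475 − 286 = 189.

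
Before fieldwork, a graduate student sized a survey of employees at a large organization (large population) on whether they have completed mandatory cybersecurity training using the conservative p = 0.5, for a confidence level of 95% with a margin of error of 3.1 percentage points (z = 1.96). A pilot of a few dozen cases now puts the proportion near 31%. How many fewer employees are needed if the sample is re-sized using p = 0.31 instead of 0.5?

Conservative (p = 0.5): n = 1.96² × 0.25 / 0.031² ≈ 999.38 → 1000.
Using p = 0.31: p(1−p) = 0.2139, so n = 1.96² × 0.2139 / 0.031² ≈ 855.07 → 856.
Reduction: 1000 − 856 = 144.

144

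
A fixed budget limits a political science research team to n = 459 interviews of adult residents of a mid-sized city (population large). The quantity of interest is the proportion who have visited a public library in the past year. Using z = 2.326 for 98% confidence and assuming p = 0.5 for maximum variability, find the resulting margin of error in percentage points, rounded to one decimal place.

5.4

SE(p̂) = √[p(1−p)/n] = √[0.2500/459] = 0.02334.
E = z × SE = 2.326 × 0.02334 = 0.05428, or 5.4 percentage points.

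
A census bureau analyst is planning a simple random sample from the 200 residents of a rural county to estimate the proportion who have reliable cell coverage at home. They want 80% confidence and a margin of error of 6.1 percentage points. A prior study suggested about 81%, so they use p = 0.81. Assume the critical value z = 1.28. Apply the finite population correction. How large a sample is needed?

51

Unadjusted: n₀ = 1.28² × 0.81 × 0.19 / 0.061² ≈ 67.76, so n₀ = 68.
Finite population correction with N = 200: n = n₀ / (1 + (n₀−1)/N) = 68 / (1 + 67/200) = 68 / 1.3350 ≈ 50.94.
Rounding up, n = 51.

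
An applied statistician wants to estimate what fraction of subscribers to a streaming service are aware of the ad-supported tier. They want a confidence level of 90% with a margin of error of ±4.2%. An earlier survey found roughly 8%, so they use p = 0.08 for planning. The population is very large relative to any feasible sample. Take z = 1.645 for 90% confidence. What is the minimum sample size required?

With p = 0.08, p(1−p) = 0.0736.
n = z²·p(1−p)/E² = 1.645² × 0.0736 / 0.042² = 2.7060 × 0.0736 / 0.001764 ≈ 112.90.
Rounding up gives n = 113.

113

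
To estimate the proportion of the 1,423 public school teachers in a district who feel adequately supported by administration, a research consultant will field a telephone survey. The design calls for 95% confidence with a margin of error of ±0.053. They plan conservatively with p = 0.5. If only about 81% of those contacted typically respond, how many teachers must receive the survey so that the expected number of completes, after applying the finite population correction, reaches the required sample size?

For 95% confidence, z = 1.960.
Completed interviews needed (unadjusted): n₀ = 1.960² × 0.2500 / 0.053² ≈ 341.90 → 342.
FPC for N = 1,423: n = 342 / (1 + 341/1423) = 342 / 1.2396 ≈ 275.89 → 276.
At an 81% response rate, contacts needed = 276 / 0.81 ≈ 340.74 → 341.

341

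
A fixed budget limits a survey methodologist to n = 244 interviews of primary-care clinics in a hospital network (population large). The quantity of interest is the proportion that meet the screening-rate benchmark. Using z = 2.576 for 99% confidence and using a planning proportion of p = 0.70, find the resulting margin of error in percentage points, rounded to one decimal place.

SE(p̂) = √[p(1−p)/n] = √[0.2100/244] = 0.02934.
E = z × SE = 2.576 × 0.02934 = 0.07557, or 7.6 percentage points.

7.6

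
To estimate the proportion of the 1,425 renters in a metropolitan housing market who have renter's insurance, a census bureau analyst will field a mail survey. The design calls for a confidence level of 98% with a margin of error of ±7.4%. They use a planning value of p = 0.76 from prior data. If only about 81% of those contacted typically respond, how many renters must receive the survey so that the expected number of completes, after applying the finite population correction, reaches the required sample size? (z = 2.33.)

199

Completed interviews needed (unadjusted): n₀ = 2.33² × 0.1824 / 0.074² ≈ 180.83 → 181.
FPC for N = 1,425: n = 181 / (1 + 180/1425) = 181 / 1.1263 ≈ 160.70 → 161.
At an 81% response rate, contacts needed = 161 / 0.81 ≈ 198.77 → 199.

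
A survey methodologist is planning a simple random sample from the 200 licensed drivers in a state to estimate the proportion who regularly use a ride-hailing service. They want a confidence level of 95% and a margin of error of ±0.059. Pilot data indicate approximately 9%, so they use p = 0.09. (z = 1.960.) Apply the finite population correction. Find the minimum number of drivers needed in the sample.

63

Unadjusted: n₀ = 1.960² × 0.09 × 0.91 / 0.059² ≈ 90.38, so n₀ = 91.
Finite population correction with N = 200: n = n₀ / (1 + (n₀−1)/N) = 91 / (1 + 90/200) = 91 / 1.4500 ≈ 62.76.
Rounding up, n = 63.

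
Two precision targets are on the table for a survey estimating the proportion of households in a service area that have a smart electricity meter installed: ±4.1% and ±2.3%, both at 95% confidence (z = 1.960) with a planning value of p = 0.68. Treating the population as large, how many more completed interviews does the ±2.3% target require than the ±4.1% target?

1083

At ±4.1%: n = 1.960² × 0.2176 / 0.041² ≈ 497.28 → 498.
At ±2.3%: n = 1.960² × 0.2176 / 0.023² ≈ 1580.21 → 1581.
Additional respondents: 1581 − 498 = 1083.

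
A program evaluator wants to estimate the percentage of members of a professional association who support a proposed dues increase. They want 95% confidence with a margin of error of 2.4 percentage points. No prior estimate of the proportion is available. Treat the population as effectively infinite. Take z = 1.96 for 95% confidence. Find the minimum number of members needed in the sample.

With no prior estimate, use p = 0.5, giving p(1−p) = 0.25.
n = z²·p(1−p)/E² = 1.96² × 0.2500 / 0.024² = 3.8416 × 0.2500 / 0.000576 ≈ 1667.36.
Rounding up gives n = 1668.

1668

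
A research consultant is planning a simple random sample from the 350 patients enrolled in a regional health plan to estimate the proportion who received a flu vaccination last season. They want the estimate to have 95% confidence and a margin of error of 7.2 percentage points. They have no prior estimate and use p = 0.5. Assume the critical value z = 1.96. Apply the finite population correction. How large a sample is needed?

Unadjusted: n₀ = 1.96² × 0.50 × 0.50 / 0.072² ≈ 185.26, so n₀ = 186.
Finite population correction with N = 350: n = n₀ / (1 + (n₀−1)/N) = 186 / (1 + 185/350) = 186 / 1.5286 ≈ 121.68.
Rounding up, n = 122.

122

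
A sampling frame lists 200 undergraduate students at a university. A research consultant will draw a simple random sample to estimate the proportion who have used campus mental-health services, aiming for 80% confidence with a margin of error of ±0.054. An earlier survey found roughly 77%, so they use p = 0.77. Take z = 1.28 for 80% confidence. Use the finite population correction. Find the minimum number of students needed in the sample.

Unadjusted: n₀ = 1.28² × 0.77 × 0.23 / 0.054² ≈ 99.51, so n₀ = 100.
Finite population correction with N = 200: n = n₀ / (1 + (n₀−1)/N) = 100 / (1 + 99/200) = 100 / 1.4950 ≈ 66.89.
Rounding up, n = 67.

67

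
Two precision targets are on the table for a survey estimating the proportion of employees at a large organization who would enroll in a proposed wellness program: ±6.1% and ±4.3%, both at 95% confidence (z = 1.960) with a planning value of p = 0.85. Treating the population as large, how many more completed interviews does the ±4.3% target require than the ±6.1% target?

133

At ±6.1%: n = 1.960² × 0.1275 / 0.061² ≈ 131.63 → 132.
At ±4.3%: n = 1.960² × 0.1275 / 0.043² ≈ 264.90 → 265.
Additional respondents: 265 − 132 = 133.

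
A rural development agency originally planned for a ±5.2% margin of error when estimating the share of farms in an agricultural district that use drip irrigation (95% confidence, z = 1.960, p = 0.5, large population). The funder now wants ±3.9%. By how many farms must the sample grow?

At ±5.2%: n = 1.960² × 0.2500 / 0.052² ≈ 355.18 → 356.
At ±3.9%: n = 1.960² × 0.2500 / 0.039² ≈ 631.43 → 632.
Additional respondents: 632 − 356 = 276.

276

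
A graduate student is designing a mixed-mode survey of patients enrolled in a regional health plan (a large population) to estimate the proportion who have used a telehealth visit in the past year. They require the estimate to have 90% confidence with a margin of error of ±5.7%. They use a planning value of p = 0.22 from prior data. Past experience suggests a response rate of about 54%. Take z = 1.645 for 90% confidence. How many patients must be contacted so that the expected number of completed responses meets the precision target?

Completed interviews needed: n₀ = 1.645² × 0.1716 / 0.057² ≈ 142.92 → 143.
At a 54% response rate, contacts needed = 143 / 0.54 ≈ 264.81 → 265.

265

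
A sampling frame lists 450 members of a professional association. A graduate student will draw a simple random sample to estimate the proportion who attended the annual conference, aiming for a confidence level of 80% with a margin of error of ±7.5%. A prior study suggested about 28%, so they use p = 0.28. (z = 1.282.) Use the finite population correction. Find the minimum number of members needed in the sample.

Unadjusted: n₀ = 1.282² × 0.28 × 0.72 / 0.075² ≈ 58.90, so n₀ = 59.
Finite population correction with N = 450: n = n₀ / (1 + (n₀−1)/N) = 59 / (1 + 58/450) = 59 / 1.1289 ≈ 52.26.
Rounding up, n = 53.

53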